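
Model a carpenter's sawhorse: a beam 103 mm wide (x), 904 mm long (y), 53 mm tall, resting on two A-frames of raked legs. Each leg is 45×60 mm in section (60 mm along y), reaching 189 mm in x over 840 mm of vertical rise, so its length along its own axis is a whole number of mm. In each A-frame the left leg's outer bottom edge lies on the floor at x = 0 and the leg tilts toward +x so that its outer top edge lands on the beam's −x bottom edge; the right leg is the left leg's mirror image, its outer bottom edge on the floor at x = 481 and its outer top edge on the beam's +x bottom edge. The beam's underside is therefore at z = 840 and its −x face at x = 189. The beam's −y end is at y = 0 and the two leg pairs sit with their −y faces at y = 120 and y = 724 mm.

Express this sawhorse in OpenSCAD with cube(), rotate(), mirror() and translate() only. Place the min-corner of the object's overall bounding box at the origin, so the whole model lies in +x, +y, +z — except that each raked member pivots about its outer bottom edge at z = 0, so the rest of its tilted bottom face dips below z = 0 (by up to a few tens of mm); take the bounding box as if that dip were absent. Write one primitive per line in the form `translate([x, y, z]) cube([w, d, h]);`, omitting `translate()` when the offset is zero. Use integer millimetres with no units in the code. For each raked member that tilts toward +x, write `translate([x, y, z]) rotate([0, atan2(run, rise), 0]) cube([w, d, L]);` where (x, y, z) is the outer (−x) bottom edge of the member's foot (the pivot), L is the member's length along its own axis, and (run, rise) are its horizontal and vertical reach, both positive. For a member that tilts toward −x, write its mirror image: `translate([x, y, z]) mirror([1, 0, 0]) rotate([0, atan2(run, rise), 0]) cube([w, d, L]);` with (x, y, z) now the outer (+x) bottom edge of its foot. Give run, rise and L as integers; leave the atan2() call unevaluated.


translate([189, 0, 840]) cube([103, 904, 53]);
translate([0, 120, 0]) rotate([0, atan2(189, 840), 0]) cube([45, 60, 861]);
translate([481, 120, 0]) mirror([1, 0, 0]) rotate([0, atan2(189, 840), 0]) cube([45, 60, 861]);
translate([0, 724, 0]) rotate([0, atan2(189, 840), 0]) cube([45, 60, 861]);
translate([481, 724, 0]) mirror([1, 0, 0]) rotate([0, atan2(189, 840), 0]) cube([45, 60, 861]);


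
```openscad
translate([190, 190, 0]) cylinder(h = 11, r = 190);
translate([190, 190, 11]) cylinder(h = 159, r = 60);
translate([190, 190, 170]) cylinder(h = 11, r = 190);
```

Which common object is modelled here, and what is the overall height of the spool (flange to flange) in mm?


A spool. The overall height is 181 mm.

Three coaxial cylinders, large–small–large — a spool. Two 11 mm flanges and a 159 mm core give 11 + 159 + 11 = 181 mm.


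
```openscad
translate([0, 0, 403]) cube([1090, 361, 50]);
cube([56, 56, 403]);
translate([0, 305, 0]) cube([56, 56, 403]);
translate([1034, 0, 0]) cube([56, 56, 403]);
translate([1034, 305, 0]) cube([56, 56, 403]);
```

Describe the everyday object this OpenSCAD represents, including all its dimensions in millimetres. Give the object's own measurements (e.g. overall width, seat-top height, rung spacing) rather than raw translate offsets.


A bench: a 1090×361 mm seat slab, 50 mm thick, top at z = 453 mm, on four 56×56 mm square legs flush with the seat corners and standing on z = 0.


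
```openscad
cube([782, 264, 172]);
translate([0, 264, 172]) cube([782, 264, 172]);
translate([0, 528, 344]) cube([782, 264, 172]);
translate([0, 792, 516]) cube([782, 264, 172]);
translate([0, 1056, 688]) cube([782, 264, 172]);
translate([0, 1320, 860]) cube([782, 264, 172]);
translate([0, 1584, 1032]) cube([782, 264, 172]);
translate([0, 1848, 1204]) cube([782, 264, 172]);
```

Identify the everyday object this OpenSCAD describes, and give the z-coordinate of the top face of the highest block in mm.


A staircase. The total rise is 1376 mm.

8 identical blocks, each offset up and back from the previous — a staircase. Each step is 172 mm tall and there are 8 of them, so the total rise is 8 × 172 = 1376 mm.


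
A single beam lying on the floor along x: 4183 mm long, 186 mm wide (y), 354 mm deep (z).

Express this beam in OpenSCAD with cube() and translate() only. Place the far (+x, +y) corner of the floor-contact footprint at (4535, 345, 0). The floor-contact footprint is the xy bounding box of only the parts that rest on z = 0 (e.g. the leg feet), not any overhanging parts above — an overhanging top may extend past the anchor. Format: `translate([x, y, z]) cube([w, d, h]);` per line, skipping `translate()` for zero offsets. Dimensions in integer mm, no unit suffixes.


translate([352, 159, 0]) cube([4183, 186, 354]);


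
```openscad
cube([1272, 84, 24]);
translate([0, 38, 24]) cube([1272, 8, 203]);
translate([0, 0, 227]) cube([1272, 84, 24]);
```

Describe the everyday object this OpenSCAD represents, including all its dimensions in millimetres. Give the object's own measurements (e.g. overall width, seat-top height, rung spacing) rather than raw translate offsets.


An I-beam lying along x, 1272 mm long. Overall section height 251 mm. Two flanges 84 mm wide (y) and 24 mm thick, one on the floor and one at the top; a web 8 mm thick runs between them, centred on the flange width.


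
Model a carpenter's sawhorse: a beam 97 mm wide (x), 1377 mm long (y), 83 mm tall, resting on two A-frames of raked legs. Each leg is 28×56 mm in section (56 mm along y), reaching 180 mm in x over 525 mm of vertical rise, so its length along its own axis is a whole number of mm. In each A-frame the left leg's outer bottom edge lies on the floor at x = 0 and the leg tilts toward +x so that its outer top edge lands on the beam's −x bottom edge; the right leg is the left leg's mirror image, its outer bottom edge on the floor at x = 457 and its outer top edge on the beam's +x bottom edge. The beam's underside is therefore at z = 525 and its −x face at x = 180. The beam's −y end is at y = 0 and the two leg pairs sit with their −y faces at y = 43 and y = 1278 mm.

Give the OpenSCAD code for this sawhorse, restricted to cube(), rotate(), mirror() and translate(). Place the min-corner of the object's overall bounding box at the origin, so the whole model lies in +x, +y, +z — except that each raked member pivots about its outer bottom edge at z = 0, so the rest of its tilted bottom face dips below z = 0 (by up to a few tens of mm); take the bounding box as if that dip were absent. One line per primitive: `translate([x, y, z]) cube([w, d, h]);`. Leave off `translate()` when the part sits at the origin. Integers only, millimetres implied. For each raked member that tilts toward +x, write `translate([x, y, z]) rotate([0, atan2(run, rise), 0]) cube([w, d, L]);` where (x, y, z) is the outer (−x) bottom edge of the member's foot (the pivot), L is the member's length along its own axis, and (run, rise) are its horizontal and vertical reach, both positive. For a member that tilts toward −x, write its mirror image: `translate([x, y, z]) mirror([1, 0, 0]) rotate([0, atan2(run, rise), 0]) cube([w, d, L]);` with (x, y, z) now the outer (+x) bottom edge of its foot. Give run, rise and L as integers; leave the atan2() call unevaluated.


translate([180, 0, 525]) cube([97, 1377, 83]);
translate([0, 43, 0]) rotate([0, atan2(180, 525), 0]) cube([28, 56, 555]);
translate([457, 43, 0]) mirror([1, 0, 0]) rotate([0, atan2(180, 525), 0]) cube([28, 56, 555]);
translate([0, 1278, 0]) rotate([0, atan2(180, 525), 0]) cube([28, 56, 555]);
translate([457, 1278, 0]) mirror([1, 0, 0]) rotate([0, atan2(180, 525), 0]) cube([28, 56, 555]);


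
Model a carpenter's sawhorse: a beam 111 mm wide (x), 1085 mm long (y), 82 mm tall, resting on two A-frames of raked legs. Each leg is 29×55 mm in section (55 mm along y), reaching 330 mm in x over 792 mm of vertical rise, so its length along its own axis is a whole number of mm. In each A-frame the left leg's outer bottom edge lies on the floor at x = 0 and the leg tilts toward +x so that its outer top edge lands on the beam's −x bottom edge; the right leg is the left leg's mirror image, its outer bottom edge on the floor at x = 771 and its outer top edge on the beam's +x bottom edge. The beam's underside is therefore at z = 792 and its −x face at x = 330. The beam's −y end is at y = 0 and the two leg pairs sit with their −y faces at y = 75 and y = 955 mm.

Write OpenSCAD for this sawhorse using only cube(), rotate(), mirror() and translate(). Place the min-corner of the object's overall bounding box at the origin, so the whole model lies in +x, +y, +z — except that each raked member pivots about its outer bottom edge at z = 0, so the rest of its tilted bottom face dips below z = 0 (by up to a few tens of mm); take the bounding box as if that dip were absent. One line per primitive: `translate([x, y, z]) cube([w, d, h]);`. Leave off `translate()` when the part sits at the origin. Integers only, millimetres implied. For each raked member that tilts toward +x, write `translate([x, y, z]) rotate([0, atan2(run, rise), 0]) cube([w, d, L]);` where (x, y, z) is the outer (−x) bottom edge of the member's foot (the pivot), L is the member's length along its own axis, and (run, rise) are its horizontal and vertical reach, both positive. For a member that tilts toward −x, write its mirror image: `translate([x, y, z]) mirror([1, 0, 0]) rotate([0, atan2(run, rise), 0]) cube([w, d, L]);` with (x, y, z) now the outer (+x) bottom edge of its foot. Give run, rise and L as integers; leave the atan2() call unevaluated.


translate([330, 0, 792]) cube([111, 1085, 82]);
translate([0, 75, 0]) rotate([0, atan2(330, 792), 0]) cube([29, 55, 858]);
translate([771, 75, 0]) mirror([1, 0, 0]) rotate([0, atan2(330, 792), 0]) cube([29, 55, 858]);
translate([0, 955, 0]) rotate([0, atan2(330, 792), 0]) cube([29, 55, 858]);
translate([771, 955, 0]) mirror([1, 0, 0]) rotate([0, atan2(330, 792), 0]) cube([29, 55, 858]);


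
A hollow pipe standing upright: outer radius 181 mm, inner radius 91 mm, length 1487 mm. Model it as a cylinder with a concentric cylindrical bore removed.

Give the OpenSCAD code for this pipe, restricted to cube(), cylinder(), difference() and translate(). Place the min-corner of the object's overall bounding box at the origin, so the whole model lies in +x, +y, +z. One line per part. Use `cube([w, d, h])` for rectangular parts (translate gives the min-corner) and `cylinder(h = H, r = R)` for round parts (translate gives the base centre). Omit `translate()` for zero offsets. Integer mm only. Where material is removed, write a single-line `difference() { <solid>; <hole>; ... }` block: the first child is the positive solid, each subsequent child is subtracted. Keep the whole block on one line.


difference() { translate([181, 181, 0]) cylinder(h = 1487, r = 181); translate([181, 181, 0]) cylinder(h = 1487, r = 91); }


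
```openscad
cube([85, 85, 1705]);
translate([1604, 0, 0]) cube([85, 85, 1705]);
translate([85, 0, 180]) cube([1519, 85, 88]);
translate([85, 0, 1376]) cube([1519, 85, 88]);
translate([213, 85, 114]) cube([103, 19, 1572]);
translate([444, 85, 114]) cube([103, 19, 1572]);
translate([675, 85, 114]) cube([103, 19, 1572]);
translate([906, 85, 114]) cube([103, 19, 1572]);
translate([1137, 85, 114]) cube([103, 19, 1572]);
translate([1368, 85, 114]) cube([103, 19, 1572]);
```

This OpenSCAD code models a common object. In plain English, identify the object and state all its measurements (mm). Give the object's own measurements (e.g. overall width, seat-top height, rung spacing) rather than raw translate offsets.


A fence section. Two 85×85 mm posts, 1705 mm tall, stand on the floor with a clear span of 1519 mm between their inner faces. Two horizontal rails of 85×88 mm section span the gap between the posts with their undersides at z = 180 mm and z = 1376 mm, flush with the posts' −y face. 6 pickets, each 103 mm wide, 19 mm thick and 1572 mm tall, are fixed to the +y face of the rails with their bottoms at z = 114 mm, spaced across the span with a 128 mm gap after the −x post and between neighbouring pickets, with 133 mm left before the +x post.


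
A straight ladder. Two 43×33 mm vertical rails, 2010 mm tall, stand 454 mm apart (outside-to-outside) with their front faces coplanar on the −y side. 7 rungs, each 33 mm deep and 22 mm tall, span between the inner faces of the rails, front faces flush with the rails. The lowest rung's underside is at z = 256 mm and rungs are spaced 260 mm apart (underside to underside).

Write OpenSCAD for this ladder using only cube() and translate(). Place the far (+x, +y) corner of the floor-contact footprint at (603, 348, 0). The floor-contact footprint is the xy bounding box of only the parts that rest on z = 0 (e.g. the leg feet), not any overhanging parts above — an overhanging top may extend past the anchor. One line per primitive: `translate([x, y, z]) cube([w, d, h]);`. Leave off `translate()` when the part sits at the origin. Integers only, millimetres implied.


// rung span = 454 - 2*43 = 368
// rung[k] z = 256 + k*260
translate([149, 315, 0]) cube([43, 33, 2010]);
translate([560, 315, 0]) cube([43, 33, 2010]);
translate([192, 315, 256]) cube([368, 33, 22]);
translate([192, 315, 516]) cube([368, 33, 22]);
translate([192, 315, 776]) cube([368, 33, 22]);
translate([192, 315, 1036]) cube([368, 33, 22]);
translate([192, 315, 1296]) cube([368, 33, 22]);
translate([192, 315, 1556]) cube([368, 33, 22]);
translate([192, 315, 1816]) cube([368, 33, 22]);


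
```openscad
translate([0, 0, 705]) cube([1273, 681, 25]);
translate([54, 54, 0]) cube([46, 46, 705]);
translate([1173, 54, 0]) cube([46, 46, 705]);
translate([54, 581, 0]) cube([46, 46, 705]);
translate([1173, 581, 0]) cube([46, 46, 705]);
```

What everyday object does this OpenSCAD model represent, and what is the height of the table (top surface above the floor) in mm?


A table. The table height is 730 mm.

A 1273×681×25 slab sits at z = 705 on four 46 mm square posts — a table. The top surface is at 705 + 25 = 730 mm.


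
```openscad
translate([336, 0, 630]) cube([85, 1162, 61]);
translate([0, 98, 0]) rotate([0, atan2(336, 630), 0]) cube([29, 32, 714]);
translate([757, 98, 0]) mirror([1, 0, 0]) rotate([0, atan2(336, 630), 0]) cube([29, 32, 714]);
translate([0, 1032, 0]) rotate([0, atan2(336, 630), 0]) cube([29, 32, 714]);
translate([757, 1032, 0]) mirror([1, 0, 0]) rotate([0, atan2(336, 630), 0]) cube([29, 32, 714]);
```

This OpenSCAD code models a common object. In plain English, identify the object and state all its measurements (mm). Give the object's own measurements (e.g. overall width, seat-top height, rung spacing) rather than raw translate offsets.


A sawhorse. A 85×1162×61 mm beam (x, y, z) sits on two A-frame leg pairs. Each pair is two raked legs of 29×32 mm section (32 mm along y) splaying symmetrically in x. Each leg rises 630 mm vertically over 336 mm of horizontal reach and is 714 mm long along its own axis. Every leg's outer bottom edge rests on the floor and its outer top edge meets a bottom edge of the beam — the left legs (tilting toward +x) meet the beam's −x bottom edge, the right legs (their mirror images, tilting toward −x) meet its +x bottom edge — so the leg tops tuck under the beam, the beam's underside is 630 mm above the floor, and the feet are 757 mm apart outside-to-outside with the beam centred between them. The two leg pairs are set in 98 mm from either end of the beam.


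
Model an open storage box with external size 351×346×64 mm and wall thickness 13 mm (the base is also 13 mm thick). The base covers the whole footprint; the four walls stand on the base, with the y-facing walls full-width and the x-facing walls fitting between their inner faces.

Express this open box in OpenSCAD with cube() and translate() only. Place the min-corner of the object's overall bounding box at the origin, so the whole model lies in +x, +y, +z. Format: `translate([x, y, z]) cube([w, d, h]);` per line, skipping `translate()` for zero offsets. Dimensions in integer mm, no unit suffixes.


cube([351, 346, 13]);
translate([0, 0, 13]) cube([351, 13, 51]);
translate([0, 333, 13]) cube([351, 13, 51]);
translate([0, 13, 13]) cube([13, 320, 51]);
translate([338, 13, 13]) cube([13, 320, 51]);


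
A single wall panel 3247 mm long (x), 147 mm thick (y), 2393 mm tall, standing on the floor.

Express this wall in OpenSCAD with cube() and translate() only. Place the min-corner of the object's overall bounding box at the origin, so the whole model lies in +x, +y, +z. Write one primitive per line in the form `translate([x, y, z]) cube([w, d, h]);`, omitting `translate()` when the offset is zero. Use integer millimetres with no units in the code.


cube([3247, 147, 2393]);


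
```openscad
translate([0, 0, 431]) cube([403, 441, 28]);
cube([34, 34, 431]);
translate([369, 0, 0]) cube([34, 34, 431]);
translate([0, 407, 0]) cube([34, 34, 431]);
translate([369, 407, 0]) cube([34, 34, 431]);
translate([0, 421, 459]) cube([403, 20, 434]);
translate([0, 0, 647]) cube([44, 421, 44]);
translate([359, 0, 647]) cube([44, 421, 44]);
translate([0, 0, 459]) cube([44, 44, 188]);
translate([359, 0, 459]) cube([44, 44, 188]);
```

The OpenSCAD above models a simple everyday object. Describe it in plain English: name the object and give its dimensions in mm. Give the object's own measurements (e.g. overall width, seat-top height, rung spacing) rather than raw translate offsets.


A chair. The seat is a 403×441×28 mm slab with its top at z = 459 mm, on four 34×34 mm corner legs (flush with the seat edges, standing on z = 0). A flat backrest 20 mm thick, 434 mm tall, spans the full seat width and rises from the seat top along its +y edge, rear face flush with the rear of the seat. Two armrests of 44×44 mm section run along each side from the seat's front edge to the front of the backrest, top faces 232 mm above the seat top and outer faces flush with the seat's x-edges; a 44×44 mm post under the front of each armrest stands on the seat at the front corner.


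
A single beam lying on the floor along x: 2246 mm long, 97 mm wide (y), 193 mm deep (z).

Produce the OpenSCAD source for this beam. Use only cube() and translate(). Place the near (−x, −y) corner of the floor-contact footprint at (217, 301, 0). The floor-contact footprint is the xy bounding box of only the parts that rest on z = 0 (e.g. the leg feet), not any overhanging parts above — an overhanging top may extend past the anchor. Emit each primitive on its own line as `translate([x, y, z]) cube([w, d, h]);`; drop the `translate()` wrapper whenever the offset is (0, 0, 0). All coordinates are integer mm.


translate([217, 301, 0]) cube([2246, 97, 193]);


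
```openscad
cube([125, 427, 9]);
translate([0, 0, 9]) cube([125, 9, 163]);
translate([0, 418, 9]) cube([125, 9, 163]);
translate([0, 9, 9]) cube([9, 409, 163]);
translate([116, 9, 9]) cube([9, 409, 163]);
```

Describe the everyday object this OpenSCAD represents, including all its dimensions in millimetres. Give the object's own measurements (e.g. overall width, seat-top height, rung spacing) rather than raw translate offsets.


An open-topped rectangular box: outside dimensions 125×427×172 mm, with a uniform wall and base thickness of 9 mm. The base is a full 125×427 slab on the floor; four walls sit on top of the base. The front and back walls (the −y and +y sides) span the full width; the two side walls fit between them.


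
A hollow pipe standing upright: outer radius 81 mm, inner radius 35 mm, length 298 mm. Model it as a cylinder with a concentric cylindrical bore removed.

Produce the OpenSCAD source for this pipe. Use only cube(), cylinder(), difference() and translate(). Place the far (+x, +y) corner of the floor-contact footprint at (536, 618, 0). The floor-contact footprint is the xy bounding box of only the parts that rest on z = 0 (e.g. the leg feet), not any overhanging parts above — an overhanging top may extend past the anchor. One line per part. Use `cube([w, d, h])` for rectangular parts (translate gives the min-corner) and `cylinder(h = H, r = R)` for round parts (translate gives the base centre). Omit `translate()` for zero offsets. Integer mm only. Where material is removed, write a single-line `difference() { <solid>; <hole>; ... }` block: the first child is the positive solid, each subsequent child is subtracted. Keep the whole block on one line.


difference() { translate([455, 537, 0]) cylinder(h = 298, r = 81); translate([455, 537, 0]) cylinder(h = 298, r = 35); }


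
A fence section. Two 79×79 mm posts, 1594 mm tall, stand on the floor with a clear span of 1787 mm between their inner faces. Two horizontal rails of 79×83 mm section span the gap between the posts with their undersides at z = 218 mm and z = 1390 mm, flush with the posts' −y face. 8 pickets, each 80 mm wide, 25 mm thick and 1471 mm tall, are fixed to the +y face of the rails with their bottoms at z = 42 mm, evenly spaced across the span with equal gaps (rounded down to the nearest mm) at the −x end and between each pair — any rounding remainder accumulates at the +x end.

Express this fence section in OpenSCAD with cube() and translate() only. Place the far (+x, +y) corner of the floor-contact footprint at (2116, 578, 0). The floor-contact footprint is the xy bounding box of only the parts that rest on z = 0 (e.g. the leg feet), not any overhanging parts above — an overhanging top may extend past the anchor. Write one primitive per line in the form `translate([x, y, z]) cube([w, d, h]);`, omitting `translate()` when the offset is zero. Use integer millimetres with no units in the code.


translate([171, 499, 0]) cube([79, 79, 1594]);
translate([2037, 499, 0]) cube([79, 79, 1594]);
translate([250, 499, 218]) cube([1787, 79, 83]);
translate([250, 499, 1390]) cube([1787, 79, 83]);
translate([377, 578, 42]) cube([80, 25, 1471]);
translate([584, 578, 42]) cube([80, 25, 1471]);
translate([791, 578, 42]) cube([80, 25, 1471]);
translate([998, 578, 42]) cube([80, 25, 1471]);
translate([1205, 578, 42]) cube([80, 25, 1471]);
translate([1412, 578, 42]) cube([80, 25, 1471]);
translate([1619, 578, 42]) cube([80, 25, 1471]);
translate([1826, 578, 42]) cube([80, 25, 1471]);


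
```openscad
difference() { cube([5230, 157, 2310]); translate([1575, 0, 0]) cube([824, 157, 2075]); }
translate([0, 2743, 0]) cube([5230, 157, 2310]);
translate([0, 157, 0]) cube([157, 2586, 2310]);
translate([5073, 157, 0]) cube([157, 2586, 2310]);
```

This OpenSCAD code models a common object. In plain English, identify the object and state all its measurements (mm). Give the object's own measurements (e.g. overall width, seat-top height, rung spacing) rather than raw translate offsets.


A single room: four walls, each 2310 mm tall and 157 mm thick, enclosing an outside footprint 5230×2900 mm (x × y), no floor or roof. The front and back walls (−y and +y sides) run the full x-width; the side walls fit between their inner faces. A door opening 824 mm wide and 2075 mm tall is cut through the front wall from the floor up, its −x edge 1575 mm from the wall's −x end.


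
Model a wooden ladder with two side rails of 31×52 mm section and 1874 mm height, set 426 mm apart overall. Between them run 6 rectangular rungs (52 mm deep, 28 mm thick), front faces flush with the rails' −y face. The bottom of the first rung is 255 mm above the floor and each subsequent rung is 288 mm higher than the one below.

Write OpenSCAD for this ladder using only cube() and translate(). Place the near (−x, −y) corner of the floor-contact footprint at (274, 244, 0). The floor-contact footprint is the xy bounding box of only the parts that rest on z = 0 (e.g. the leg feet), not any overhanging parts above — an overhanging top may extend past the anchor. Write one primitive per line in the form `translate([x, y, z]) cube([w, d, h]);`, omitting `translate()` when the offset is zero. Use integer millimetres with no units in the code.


// rung span = 426 - 2*31 = 364
// rung[k] z = 255 + k*288
translate([274, 244, 0]) cube([31, 52, 1874]);
translate([669, 244, 0]) cube([31, 52, 1874]);
translate([305, 244, 255]) cube([364, 52, 28]);
translate([305, 244, 543]) cube([364, 52, 28]);
translate([305, 244, 831]) cube([364, 52, 28]);
translate([305, 244, 1119]) cube([364, 52, 28]);
translate([305, 244, 1407]) cube([364, 52, 28]);
translate([305, 244, 1695]) cube([364, 52, 28]);


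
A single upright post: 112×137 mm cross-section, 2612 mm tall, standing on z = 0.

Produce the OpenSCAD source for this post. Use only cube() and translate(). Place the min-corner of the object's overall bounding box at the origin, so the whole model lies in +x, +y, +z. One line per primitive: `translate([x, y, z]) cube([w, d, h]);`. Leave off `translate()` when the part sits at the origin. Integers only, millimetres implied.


cube([112, 137, 2612]);


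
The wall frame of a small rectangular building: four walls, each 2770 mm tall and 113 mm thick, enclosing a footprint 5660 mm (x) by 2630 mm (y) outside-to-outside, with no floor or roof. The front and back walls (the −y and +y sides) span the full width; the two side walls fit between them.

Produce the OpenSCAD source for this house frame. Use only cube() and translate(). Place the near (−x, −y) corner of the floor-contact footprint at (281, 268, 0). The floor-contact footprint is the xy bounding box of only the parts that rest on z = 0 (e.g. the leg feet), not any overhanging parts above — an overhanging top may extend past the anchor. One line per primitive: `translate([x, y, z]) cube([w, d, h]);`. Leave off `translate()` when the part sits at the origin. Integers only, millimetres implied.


translate([281, 268, 0]) cube([5660, 113, 2770]);
translate([281, 2785, 0]) cube([5660, 113, 2770]);
translate([281, 381, 0]) cube([113, 2404, 2770]);
translate([5828, 381, 0]) cube([113, 2404, 2770]);


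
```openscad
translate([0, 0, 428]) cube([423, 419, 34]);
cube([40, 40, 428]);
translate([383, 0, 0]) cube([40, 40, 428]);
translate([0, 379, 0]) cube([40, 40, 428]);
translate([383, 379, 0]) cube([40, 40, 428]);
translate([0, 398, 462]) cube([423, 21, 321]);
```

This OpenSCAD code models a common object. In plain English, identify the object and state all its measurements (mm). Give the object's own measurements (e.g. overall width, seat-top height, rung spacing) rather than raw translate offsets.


A chair. The seat is a 423×419×34 mm slab with its top at z = 462 mm, on four 40×40 mm corner legs (flush with the seat edges, standing on z = 0). A flat backrest 21 mm thick, 321 mm tall, spans the full seat width and rises from the seat top along its +y edge, rear face flush with the rear of the seat.


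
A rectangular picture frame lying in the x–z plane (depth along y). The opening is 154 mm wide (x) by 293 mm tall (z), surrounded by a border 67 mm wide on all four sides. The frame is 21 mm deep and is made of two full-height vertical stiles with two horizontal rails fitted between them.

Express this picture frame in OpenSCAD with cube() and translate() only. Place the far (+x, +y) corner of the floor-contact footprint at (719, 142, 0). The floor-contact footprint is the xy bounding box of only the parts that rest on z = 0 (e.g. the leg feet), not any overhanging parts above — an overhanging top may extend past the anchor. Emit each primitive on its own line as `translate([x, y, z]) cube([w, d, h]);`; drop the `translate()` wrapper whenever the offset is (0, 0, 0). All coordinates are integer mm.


translate([431, 121, 0]) cube([67, 21, 427]);
translate([652, 121, 0]) cube([67, 21, 427]);
translate([498, 121, 0]) cube([154, 21, 67]);
translate([498, 121, 360]) cube([154, 21, 67]);


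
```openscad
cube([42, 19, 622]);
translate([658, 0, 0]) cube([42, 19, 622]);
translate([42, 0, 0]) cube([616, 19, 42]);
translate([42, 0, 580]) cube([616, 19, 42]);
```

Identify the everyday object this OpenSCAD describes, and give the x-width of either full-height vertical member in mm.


A picture frame. The border width is 42 mm.

Four thin pieces enclosing a rectangular opening — a picture frame. The two full-height stiles are 622 mm tall; the top rail sits at z = 580 and is 42 mm tall, so the border above the opening is 622 − 580 = 42 mm, matching the stile x-width.


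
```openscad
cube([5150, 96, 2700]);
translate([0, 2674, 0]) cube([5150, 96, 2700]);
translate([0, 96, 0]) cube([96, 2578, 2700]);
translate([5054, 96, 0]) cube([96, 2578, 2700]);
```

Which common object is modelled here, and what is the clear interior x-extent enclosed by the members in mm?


A house (or room) frame. The interior width is 4958 mm.

Four 2700 mm walls enclosing a rectangle with no floor or roof — a room or house frame. Outside width is 5150 mm and wall thickness is 96 mm, so the interior width is 5150 − 2 × 96 = 4958 mm.


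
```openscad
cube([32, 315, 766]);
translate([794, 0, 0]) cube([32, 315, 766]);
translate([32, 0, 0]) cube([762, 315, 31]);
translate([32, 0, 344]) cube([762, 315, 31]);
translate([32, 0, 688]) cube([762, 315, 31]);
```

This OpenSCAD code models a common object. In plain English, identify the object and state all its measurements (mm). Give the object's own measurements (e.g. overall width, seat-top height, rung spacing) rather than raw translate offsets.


An open bookshelf. Two side panels, each 32 mm thick, 315 mm deep and 766 mm tall, stand 826 mm apart (outside-to-outside). Between them sit 3 shelves, each 31 mm thick and 315 mm deep, spanning the full gap between the sides. The bottom shelf rests on the floor (its underside at z = 0) and the clear gap between one shelf's top and the next shelf's underside is 313 mm.


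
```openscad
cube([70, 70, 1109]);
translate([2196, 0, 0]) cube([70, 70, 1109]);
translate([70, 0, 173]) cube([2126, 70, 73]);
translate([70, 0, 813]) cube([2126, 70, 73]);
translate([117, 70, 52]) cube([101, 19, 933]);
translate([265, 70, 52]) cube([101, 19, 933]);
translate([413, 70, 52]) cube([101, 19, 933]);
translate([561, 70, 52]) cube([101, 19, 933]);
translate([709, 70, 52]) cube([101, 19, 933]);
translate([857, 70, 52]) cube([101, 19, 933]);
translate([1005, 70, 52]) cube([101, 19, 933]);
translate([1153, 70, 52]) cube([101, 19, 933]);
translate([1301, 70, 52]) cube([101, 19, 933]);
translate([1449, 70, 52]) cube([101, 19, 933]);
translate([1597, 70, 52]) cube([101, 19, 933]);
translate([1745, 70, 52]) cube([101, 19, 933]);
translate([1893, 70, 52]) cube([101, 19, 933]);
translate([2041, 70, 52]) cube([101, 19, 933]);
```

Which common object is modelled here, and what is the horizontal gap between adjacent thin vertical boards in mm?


A fence section. The picket gap is 47 mm.

Two posts, two rails, 14 pickets — a fence section. Span 2126 mm holds 14 pickets of 101 mm with 15 equal gaps: ⌊(2126 − 14·101) / 15⌋ = 47 mm.


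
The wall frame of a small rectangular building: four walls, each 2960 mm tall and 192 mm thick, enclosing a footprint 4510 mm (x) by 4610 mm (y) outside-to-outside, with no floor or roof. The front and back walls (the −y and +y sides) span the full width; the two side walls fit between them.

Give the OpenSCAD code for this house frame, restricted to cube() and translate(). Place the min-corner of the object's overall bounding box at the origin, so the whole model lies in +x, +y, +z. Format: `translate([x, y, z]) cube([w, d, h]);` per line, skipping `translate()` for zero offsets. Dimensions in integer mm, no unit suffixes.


cube([4510, 192, 2960]);
translate([0, 4418, 0]) cube([4510, 192, 2960]);
translate([0, 192, 0]) cube([192, 4226, 2960]);
translate([4318, 192, 0]) cube([192, 4226, 2960]);


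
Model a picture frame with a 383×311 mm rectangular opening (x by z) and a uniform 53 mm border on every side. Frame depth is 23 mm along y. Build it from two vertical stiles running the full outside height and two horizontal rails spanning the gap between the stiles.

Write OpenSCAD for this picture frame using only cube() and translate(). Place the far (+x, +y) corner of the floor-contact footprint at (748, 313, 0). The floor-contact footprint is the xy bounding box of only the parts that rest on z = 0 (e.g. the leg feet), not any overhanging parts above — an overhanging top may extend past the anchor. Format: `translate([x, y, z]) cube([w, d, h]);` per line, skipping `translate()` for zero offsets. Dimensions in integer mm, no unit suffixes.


translate([259, 290, 0]) cube([53, 23, 417]);
translate([695, 290, 0]) cube([53, 23, 417]);
translate([312, 290, 0]) cube([383, 23, 53]);
translate([312, 290, 364]) cube([383, 23, 53]);


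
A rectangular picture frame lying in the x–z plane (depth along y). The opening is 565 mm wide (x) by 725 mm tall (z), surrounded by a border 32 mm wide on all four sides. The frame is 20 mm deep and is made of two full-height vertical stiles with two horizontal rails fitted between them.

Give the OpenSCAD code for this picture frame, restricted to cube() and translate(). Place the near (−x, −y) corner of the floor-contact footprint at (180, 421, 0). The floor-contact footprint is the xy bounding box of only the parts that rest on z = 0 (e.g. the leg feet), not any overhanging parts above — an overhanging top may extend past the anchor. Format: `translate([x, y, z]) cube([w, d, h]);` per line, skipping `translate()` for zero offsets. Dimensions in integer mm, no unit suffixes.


translate([180, 421, 0]) cube([32, 20, 789]);
translate([777, 421, 0]) cube([32, 20, 789]);
translate([212, 421, 0]) cube([565, 20, 32]);
translate([212, 421, 757]) cube([565, 20, 32]);


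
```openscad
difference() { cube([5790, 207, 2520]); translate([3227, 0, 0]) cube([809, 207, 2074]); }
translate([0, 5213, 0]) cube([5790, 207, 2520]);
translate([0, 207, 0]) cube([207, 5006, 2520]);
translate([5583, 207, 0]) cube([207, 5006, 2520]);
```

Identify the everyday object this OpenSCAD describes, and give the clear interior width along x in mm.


A single room. The interior width is 5376 mm.

Four walls enclosing a rectangle with a door in the front wall — a room. Outside width 5790 minus two 207 mm walls gives 5376 mm.


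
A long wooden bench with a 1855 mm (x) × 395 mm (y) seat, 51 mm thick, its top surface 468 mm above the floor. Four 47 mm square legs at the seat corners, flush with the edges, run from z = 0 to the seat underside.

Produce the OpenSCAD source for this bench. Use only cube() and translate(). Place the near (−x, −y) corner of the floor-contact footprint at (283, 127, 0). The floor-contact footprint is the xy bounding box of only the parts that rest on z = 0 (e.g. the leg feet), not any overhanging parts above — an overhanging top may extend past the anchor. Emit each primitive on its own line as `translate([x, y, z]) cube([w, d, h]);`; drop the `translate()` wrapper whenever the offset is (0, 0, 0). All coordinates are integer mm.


translate([283, 127, 417]) cube([1855, 395, 51]);
translate([283, 127, 0]) cube([47, 47, 417]);
translate([283, 475, 0]) cube([47, 47, 417]);
translate([2091, 127, 0]) cube([47, 47, 417]);
translate([2091, 475, 0]) cube([47, 47, 417]);


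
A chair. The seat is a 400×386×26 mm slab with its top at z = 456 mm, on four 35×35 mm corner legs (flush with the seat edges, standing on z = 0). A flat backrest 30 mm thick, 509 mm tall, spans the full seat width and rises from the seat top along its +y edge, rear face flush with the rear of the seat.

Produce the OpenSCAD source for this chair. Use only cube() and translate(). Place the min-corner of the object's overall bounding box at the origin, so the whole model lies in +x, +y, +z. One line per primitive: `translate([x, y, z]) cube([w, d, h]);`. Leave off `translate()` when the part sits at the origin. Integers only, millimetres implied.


translate([0, 0, 430]) cube([400, 386, 26]);
cube([35, 35, 430]);
translate([365, 0, 0]) cube([35, 35, 430]);
translate([0, 351, 0]) cube([35, 35, 430]);
translate([365, 351, 0]) cube([35, 35, 430]);
translate([0, 356, 456]) cube([400, 30, 509]);


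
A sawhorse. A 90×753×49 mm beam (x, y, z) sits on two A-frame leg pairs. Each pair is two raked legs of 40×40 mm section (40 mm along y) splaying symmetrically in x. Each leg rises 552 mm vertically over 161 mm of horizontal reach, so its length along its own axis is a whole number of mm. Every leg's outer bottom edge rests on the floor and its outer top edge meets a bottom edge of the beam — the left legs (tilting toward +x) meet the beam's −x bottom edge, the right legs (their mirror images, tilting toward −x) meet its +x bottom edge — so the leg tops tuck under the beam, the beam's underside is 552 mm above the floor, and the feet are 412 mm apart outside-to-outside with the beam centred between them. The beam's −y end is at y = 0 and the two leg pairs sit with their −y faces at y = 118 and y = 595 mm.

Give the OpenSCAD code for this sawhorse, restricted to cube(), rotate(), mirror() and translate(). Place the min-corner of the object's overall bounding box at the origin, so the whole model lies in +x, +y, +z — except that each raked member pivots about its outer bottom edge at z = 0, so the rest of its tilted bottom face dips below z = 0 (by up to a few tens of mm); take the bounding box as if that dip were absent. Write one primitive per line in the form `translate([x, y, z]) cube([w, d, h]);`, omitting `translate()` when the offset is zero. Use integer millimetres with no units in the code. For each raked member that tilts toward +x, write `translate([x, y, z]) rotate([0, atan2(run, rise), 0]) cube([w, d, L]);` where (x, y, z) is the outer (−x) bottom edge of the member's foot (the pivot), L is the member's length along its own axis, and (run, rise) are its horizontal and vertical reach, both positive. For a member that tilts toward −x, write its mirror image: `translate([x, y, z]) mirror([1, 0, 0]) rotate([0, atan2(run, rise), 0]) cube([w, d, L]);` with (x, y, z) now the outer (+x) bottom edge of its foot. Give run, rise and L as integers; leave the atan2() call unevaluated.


translate([161, 0, 552]) cube([90, 753, 49]);
translate([0, 118, 0]) rotate([0, atan2(161, 552), 0]) cube([40, 40, 575]);
translate([412, 118, 0]) mirror([1, 0, 0]) rotate([0, atan2(161, 552), 0]) cube([40, 40, 575]);
translate([0, 595, 0]) rotate([0, atan2(161, 552), 0]) cube([40, 40, 575]);
translate([412, 595, 0]) mirror([1, 0, 0]) rotate([0, atan2(161, 552), 0]) cube([40, 40, 575]);


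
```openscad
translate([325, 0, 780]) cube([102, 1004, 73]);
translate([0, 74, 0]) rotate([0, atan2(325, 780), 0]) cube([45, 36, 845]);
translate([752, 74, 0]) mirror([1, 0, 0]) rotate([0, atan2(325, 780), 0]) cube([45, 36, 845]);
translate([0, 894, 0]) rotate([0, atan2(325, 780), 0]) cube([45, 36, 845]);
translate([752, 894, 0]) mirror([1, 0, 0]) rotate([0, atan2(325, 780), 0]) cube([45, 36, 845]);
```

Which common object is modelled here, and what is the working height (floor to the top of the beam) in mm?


A sawhorse. The overall height is 853 mm.

A beam across two mirrored pairs of raked legs — a sawhorse. The beam's underside is at z = 780 (matching the legs' vertical rise in atan2(325, 780)) and the beam is 73 mm tall, so its top is at 780 + 73 = 853 mm. The raked legs top out at the beam's underside, so that is the highest point.


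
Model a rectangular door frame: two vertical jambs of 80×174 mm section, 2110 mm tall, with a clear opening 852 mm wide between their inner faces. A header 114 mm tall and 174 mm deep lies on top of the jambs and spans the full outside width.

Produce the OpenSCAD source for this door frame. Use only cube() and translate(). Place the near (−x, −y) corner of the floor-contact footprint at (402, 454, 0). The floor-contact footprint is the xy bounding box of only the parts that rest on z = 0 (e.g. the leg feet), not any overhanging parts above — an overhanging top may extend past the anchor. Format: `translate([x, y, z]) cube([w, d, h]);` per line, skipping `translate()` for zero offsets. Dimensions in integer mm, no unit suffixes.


translate([402, 454, 0]) cube([80, 174, 2110]);
translate([1334, 454, 0]) cube([80, 174, 2110]);
translate([402, 454, 2110]) cube([1012, 174, 114]);


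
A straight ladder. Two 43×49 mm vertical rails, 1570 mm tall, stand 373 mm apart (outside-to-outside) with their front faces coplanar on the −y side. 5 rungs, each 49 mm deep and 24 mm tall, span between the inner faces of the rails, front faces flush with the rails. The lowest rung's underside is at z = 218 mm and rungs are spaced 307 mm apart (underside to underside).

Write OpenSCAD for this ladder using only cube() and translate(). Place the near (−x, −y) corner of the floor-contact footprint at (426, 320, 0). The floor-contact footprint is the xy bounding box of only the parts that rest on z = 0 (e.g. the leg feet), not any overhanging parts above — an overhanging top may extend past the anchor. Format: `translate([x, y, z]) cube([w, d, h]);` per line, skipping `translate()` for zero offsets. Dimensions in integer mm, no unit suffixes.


// rung span = 373 - 2*43 = 287
// rung[k] z = 218 + k*307
translate([426, 320, 0]) cube([43, 49, 1570]);
translate([756, 320, 0]) cube([43, 49, 1570]);
translate([469, 320, 218]) cube([287, 49, 24]);
translate([469, 320, 525]) cube([287, 49, 24]);
translate([469, 320, 832]) cube([287, 49, 24]);
translate([469, 320, 1139]) cube([287, 49, 24]);
translate([469, 320, 1446]) cube([287, 49, 24]);
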